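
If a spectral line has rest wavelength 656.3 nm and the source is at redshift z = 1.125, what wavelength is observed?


lam_obs = lam_emit * (1 + z) = 656.3 * (1 + 1.125) = 1394.6375

1394.6375 nm


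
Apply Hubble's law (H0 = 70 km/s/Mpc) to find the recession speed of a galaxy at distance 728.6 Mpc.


v = H0 * d = 70 * 728.6 = 51002.0

51002.0 km/s


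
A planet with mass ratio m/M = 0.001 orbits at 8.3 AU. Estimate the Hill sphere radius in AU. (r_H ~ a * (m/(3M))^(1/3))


r_H = a * (m/3M)^(1/3) = 8.3 * (0.001/3)^(1/3) = 0.5755

0.5755 AU


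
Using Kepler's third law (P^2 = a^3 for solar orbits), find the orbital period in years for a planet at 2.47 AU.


P = a^(3/2) = 2.47^1.5 = 3.8819

3.8819 years


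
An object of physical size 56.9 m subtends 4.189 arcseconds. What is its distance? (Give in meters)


D = size / theta_rad, theta_rad = 4.189 * pi/(180*3600) = 2.031e-05, D = 2.802e+06

2.802e+06 m


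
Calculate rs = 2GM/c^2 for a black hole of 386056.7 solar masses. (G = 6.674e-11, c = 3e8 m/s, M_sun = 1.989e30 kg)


M = 386056.7 * 1.989e30 kg = 7.678667763e+35 kg. rs = 2GM/c^2 = 2 * 6.674e-11 * 7.678667763e+35 / (3e8)^2 = 1.139e+09

1.139e+09 m


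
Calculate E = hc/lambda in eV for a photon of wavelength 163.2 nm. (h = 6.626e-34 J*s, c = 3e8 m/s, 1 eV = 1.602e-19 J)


E = hc/lambda = 6.626e-34 * 3e8 / 1.632e-07 = 1.218e-18 J = 7.6031 eV

7.6031 eV


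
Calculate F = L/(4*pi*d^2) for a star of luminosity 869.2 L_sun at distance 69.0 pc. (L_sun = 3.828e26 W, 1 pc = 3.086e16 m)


F = L / (4*pi*d^2) = 3.327e+29 / (4*pi*(2.129e+18)^2) = 5.840e-09

5.840e-09 W/m^2


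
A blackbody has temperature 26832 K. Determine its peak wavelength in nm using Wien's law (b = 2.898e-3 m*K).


lam_max = b / T = 2.898e-3 / 26832 = 1.080e-07 m = 108.0054 nm

108.0054 nm


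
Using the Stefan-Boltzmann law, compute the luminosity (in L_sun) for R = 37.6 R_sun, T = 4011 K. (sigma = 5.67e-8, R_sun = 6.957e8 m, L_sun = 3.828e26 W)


R = 37.6 * 6.957e8 m = 2.615832e+10 m. L = 4*pi*R^2*sigma*T^4 = 4*pi*(2.615832e+10)^2 * 5.67e-8 * 4011^4 = 1.261895139e+29 W. L/L_sun = 1.261895139e+29 / 3.828e26 = 329.6487

329.6487 L_sun


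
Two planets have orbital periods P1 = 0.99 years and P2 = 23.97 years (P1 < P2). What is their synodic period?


1/P_syn = |1/P1 - 1/P2| = |1/0.99 - 1/23.97| => P_syn = 1.0327

1.0327 years


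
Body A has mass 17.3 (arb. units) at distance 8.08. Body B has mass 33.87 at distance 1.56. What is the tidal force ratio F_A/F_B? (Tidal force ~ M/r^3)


Ratio = (M1/r1^3) / (M2/r2^3) = (17.3/8.08^3) / (33.87/1.56^3) = 0.0037

0.0037


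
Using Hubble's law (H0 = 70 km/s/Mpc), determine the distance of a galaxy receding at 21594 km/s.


d = v / H0 = 21594 / 70 = 308.4857

308.4857 Mpc


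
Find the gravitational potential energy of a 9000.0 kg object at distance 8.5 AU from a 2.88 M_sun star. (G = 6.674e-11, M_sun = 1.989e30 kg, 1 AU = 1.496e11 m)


M = 2.88 * 1.989e30 kg = 5.72832e+30 kg; r = 8.5 AU * 1.496e11 m/AU = 1.2716e+12 m. U = -GM*m/r = -(6.674e-11 * 5.72832e+30 * 9000.0) / 1.2716e+12 = -2.706e+12

-2.706e+12 J


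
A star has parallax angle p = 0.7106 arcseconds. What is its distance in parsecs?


d = 1/p = 1/0.7106 = 1.4073

1.4073 pc


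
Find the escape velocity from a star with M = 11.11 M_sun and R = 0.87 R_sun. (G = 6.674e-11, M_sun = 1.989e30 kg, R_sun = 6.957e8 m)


M = 11.11 * 1.989e30 kg = 2.209779e+31 kg; R = 0.87 * 6.957e8 m = 6.05259e+08 m. v_esc = sqrt(2GM/R) = sqrt(2 * 6.674e-11 * 2.209779e+31 / 6.05259e+08) = 2.208e+06

2.208e+06 m/s


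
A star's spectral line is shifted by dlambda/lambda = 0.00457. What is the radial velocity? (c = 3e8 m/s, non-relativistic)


v = (dlambda/lambda) * c = 0.00457 * 3e8 = 1.371e+06

1.371e+06 m/s


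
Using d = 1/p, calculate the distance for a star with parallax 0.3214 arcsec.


d = 1/p = 1/0.3214 = 3.1114

3.1114 pc


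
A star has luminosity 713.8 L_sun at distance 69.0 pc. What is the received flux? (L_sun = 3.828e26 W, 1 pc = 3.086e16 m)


F = L / (4*pi*d^2) = 2.732e+29 / (4*pi*(2.129e+18)^2) = 4.796e-09

4.796e-09 W/m^2


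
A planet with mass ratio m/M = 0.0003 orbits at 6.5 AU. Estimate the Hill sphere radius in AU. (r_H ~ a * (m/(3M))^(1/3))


r_H = a * (m/3M)^(1/3) = 6.5 * (0.0003/3)^(1/3) = 0.3017

0.3017 AU


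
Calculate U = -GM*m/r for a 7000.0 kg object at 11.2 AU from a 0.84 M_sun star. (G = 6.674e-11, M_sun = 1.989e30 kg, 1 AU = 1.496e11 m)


M = 0.84 * 1.989e30 kg = 1.67076e+30 kg; r = 11.2 AU * 1.496e11 m/AU = 1.67552e+12 m. U = -GM*m/r = -(6.674e-11 * 1.67076e+30 * 7000.0) / 1.67552e+12 = -4.659e+11

-4.659e+11 J


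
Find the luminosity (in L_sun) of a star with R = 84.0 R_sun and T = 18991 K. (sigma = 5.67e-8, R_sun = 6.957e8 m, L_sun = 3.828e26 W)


R = 84.0 * 6.957e8 m = 5.84388e+10 m. L = 4*pi*R^2*sigma*T^4 = 4*pi*(5.84388e+10)^2 * 5.67e-8 * 18991^4 = 3.165095634e+32 W. L/L_sun = 3.165095634e+32 / 3.828e26 = 826827.4906

826827.4906 L_sun


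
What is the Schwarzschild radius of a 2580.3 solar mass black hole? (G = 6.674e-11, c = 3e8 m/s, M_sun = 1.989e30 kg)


M = 2580.3 * 1.989e30 kg = 5.1322167e+33 kg. rs = 2GM/c^2 = 2 * 6.674e-11 * 5.1322167e+33 / (3e8)^2 = 7.612e+06

7.612e+06 m


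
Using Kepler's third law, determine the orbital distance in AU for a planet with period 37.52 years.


a = P^(2/3) = 37.52^(2/3) = 11.2075

11.2075 AU


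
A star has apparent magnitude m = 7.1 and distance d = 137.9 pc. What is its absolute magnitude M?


M = m - 5*log10(d) + 5 = 7.1 - 5*log10(137.9) + 5 = 1.4022

1.4022


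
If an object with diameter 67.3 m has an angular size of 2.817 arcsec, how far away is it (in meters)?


D = size / theta_rad, theta_rad = 2.817 * pi/(180*3600) = 1.366e-05, D = 4.928e+06

4.928e+06 m


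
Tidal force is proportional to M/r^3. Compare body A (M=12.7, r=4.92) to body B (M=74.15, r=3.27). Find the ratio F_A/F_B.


Ratio = (M1/r1^3) / (M2/r2^3) = (12.7/4.92^3) / (74.15/3.27^3) = 0.0503

0.0503


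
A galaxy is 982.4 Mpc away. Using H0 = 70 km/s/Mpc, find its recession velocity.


v = H0 * d = 70 * 982.4 = 68768.0

68768.0 km/s


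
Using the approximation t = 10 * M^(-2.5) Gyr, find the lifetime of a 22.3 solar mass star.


t = 10 * M^(-2.5) = 10 * 22.3^(-2.5) = 0.0043

0.0043 Gyr


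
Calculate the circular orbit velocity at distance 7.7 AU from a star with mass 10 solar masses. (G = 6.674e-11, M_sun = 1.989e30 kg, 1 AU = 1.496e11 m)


v = sqrt(GM/r) = sqrt(6.674e-11 * 1.989e+31 / 1.152e+12) = 33946.8384

33946.8384 m/s


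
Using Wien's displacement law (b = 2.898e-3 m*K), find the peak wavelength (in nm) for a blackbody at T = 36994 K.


lam_max = b / T = 2.898e-3 / 36994 = 7.834e-08 m = 78.337 nm

78.337 nm


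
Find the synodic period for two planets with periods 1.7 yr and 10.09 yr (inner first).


1/P_syn = |1/P1 - 1/P2| = |1/1.7 - 1/10.09| => P_syn = 2.0445

2.0445 years


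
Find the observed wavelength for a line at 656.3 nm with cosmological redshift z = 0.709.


lam_obs = lam_emit * (1 + z) = 656.3 * (1 + 0.709) = 1121.6167

1121.6167 nm


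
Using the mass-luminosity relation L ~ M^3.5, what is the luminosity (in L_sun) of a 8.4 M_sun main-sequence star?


L/L_sun = (M/M_sun)^3.5 = 8.4^3.5 = 1717.8194

1717.8194 L_sun


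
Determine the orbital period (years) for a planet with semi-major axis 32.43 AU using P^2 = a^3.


P = a^(3/2) = 32.43^1.5 = 184.6802

184.6802 years


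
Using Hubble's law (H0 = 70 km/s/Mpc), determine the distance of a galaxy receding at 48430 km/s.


d = v / H0 = 48430 / 70 = 691.8571

691.8571 Mpc


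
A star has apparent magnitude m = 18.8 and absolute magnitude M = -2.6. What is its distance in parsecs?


d = 10^((m - M + 5)/5) = 10^((18.8 - -2.6 + 5)/5) = 190546.0718

190546.0718 pc


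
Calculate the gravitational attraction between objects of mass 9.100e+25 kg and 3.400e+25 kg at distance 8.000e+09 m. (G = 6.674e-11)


F = G*m1*m2/r^2 = 6.674e-11 * 9.100e+25 * 3.400e+25 / (8.000e+09)^2 = 6.674e-11 * 3.094e+51 / 6.400e+19 = 3.226e+21

3.226e+21 N


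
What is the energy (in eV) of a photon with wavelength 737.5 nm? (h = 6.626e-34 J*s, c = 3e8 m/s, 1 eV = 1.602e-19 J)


E = hc/lambda = 6.626e-34 * 3e8 / 7.375e-07 = 2.695e-19 J = 1.6825 eV

1.6825 eV


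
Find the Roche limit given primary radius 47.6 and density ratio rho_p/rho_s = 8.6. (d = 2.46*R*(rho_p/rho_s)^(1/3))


d_Roche = 2.46 * 47.6 * 8.6^(1/3) = 239.9062

239.9062


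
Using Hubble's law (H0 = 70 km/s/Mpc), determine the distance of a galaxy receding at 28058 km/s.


d = v / H0 = 28058 / 70 = 400.8286

400.8286 Mpc


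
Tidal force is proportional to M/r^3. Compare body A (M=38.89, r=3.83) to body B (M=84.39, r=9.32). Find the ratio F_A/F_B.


Ratio = (M1/r1^3) / (M2/r2^3) = (38.89/3.83^3) / (84.39/9.32^3) = 6.6405

6.6405


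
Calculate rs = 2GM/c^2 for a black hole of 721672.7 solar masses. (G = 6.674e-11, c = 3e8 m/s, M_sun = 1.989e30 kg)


M = 721672.7 * 1.989e30 kg = 1.435407e+36 kg. rs = 2GM/c^2 = 2 * 6.674e-11 * 1.435407e+36 / (3e8)^2 = 2.129e+09

2.129e+09 m


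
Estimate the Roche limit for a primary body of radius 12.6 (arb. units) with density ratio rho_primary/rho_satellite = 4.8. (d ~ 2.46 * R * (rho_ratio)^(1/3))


d_Roche = 2.46 * 12.6 * 4.8^(1/3) = 52.2861

52.2861


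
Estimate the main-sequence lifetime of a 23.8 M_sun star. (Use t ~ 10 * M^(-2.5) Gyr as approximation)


t = 10 * M^(-2.5) = 10 * 23.8^(-2.5) = 0.0036

0.0036 Gyr


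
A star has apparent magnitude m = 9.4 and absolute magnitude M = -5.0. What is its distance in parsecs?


d = 10^((m - M + 5)/5) = 10^((9.4 - -5.0 + 5)/5) = 7585.7758

7585.7758 pc


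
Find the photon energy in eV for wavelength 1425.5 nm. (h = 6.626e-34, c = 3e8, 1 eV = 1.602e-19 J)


E = hc/lambda = 6.626e-34 * 3e8 / 1.426e-06 = 1.394e-19 J = 0.8704 eV

0.8704 eV


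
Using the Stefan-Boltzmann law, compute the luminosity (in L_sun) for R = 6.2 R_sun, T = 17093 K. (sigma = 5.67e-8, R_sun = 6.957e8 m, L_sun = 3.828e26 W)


R = 6.2 * 6.957e8 m = 4.31334e+09 m. L = 4*pi*R^2*sigma*T^4 = 4*pi*(4.31334e+09)^2 * 5.67e-8 * 17093^4 = 1.131601408e+30 W. L/L_sun = 1.131601408e+30 / 3.828e26 = 2956.1165

2956.1165 L_sun


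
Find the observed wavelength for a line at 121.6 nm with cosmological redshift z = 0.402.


lam_obs = lam_emit * (1 + z) = 121.6 * (1 + 0.402) = 170.4832

170.4832 nm


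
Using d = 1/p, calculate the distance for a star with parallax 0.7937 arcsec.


d = 1/p = 1/0.7937 = 1.2599

1.2599 pc


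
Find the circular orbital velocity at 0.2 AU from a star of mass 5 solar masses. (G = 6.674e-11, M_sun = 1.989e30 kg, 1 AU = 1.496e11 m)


v = sqrt(GM/r) = sqrt(6.674e-11 * 9.945e+30 / 2.992e+10) = 148941.1491

148941.1491 m/s


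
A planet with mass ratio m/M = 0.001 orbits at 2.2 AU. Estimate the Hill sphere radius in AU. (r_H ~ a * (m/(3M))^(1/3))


r_H = a * (m/3M)^(1/3) = 2.2 * (0.001/3)^(1/3) = 0.1525

0.1525 AU


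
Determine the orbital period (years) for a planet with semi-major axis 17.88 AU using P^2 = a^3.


P = a^(3/2) = 17.88^1.5 = 75.6051

75.6051 years


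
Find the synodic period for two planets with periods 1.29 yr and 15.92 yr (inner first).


1/P_syn = |1/P1 - 1/P2| = |1/1.29 - 1/15.92| => P_syn = 1.4037

1.4037 years


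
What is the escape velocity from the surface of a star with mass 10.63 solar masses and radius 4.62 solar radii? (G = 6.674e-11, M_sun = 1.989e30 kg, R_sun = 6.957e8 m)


M = 10.63 * 1.989e30 kg = 2.114307e+31 kg; R = 4.62 * 6.957e8 m = 3.214134e+09 m. v_esc = sqrt(2GM/R) = sqrt(2 * 6.674e-11 * 2.114307e+31 / 3.214134e+09) = 937044.3219

937044.3219 m/s


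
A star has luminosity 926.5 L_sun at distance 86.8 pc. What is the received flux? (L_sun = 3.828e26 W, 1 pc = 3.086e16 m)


F = L / (4*pi*d^2) = 3.547e+29 / (4*pi*(2.679e+18)^2) = 3.933e-09

3.933e-09 W/m^2


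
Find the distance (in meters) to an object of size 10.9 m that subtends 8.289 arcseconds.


D = size / theta_rad, theta_rad = 8.289 * pi/(180*3600) = 4.019e-05, D = 271237.3493

271237.3493 m


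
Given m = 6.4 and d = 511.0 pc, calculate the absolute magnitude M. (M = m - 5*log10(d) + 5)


M = m - 5*log10(d) + 5 = 6.4 - 5*log10(511.0) + 5 = -2.1421

-2.1421


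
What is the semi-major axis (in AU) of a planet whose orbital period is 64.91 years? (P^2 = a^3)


a = P^(2/3) = 64.91^(2/3) = 16.1513

16.1513 AU


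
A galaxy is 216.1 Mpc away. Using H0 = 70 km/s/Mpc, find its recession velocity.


v = H0 * d = 70 * 216.1 = 15127.0

15127.0 km/s


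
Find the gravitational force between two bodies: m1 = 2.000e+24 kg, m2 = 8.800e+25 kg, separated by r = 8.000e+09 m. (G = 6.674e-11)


F = G*m1*m2/r^2 = 6.674e-11 * 2.000e+24 * 8.800e+25 / (8.000e+09)^2 = 6.674e-11 * 1.760e+50 / 6.400e+19 = 1.835e+20

1.835e+20 N


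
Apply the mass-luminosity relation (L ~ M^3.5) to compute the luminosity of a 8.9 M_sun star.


L/L_sun = (M/M_sun)^3.5 = 8.9^3.5 = 2103.1247

2103.1247 L_sun


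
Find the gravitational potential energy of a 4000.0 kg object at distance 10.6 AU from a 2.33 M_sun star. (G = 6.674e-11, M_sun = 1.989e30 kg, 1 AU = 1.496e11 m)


M = 2.33 * 1.989e30 kg = 4.63437e+30 kg; r = 10.6 AU * 1.496e11 m/AU = 1.58576e+12 m. U = -GM*m/r = -(6.674e-11 * 4.63437e+30 * 4000.0) / 1.58576e+12 = -7.802e+11

-7.802e+11 J


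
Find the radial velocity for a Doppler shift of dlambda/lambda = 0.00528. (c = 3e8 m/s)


v = (dlambda/lambda) * c = 0.00528 * 3e8 = 1.584e+06

1.584e+06 m/s


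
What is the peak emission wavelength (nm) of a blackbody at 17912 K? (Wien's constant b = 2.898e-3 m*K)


lam_max = b / T = 2.898e-3 / 17912 = 1.618e-07 m = 161.791 nm

161.791 nm


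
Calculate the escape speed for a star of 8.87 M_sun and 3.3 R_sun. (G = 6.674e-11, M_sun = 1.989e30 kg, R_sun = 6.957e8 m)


M = 8.87 * 1.989e30 kg = 1.764243e+31 kg; R = 3.3 * 6.957e8 m = 2.29581e+09 m. v_esc = sqrt(2GM/R) = sqrt(2 * 6.674e-11 * 1.764243e+31 / 2.29581e+09) = 1.013e+06

1.013e+06 m/s


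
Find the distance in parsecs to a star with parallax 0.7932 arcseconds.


d = 1/p = 1/0.7932 = 1.2607

1.2607 pc


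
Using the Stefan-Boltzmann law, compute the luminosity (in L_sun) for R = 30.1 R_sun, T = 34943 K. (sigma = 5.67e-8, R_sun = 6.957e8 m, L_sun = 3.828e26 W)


R = 30.1 * 6.957e8 m = 2.094057e+10 m. L = 4*pi*R^2*sigma*T^4 = 4*pi*(2.094057e+10)^2 * 5.67e-8 * 34943^4 = 4.658120014e+32 W. L/L_sun = 4.658120014e+32 / 3.828e26 = 1.217e+06

1.217e+06 L_sun


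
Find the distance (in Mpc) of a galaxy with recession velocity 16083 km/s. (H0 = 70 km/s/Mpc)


d = v / H0 = 16083 / 70 = 229.7571

229.7571 Mpc


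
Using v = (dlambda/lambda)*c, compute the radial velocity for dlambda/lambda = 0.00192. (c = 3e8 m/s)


v = (dlambda/lambda) * c = 0.00192 * 3e8 = 576000.0

576000.0 m/s


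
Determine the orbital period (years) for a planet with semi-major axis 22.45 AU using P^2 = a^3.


P = a^(3/2) = 22.45^1.5 = 106.3713

106.3713 years


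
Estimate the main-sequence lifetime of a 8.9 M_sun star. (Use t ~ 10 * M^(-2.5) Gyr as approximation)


t = 10 * M^(-2.5) = 10 * 8.9^(-2.5) = 0.0423

0.0423 Gyr


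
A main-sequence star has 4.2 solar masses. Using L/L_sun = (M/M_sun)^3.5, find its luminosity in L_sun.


L/L_sun = (M/M_sun)^3.5 = 4.2^3.5 = 151.8352

151.8352 L_sun


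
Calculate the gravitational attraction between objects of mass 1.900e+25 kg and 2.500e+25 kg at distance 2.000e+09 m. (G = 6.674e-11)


F = G*m1*m2/r^2 = 6.674e-11 * 1.900e+25 * 2.500e+25 / (2.000e+09)^2 = 6.674e-11 * 4.750e+50 / 4.000e+18 = 7.925e+21

7.925e+21 N


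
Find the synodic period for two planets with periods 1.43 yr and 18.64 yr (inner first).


1/P_syn = |1/P1 - 1/P2| = |1/1.43 - 1/18.64| => P_syn = 1.5488

1.5488 years


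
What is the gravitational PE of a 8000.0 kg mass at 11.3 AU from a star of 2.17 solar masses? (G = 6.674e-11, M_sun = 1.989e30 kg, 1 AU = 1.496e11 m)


M = 2.17 * 1.989e30 kg = 4.31613e+30 kg; r = 11.3 AU * 1.496e11 m/AU = 1.69048e+12 m. U = -GM*m/r = -(6.674e-11 * 4.31613e+30 * 8000.0) / 1.69048e+12 = -1.363e+12

-1.363e+12 J


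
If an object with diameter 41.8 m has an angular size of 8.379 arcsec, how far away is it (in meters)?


D = size / theta_rad, theta_rad = 8.379 * pi/(180*3600) = 4.062e-05, D = 1.029e+06

1.029e+06 m


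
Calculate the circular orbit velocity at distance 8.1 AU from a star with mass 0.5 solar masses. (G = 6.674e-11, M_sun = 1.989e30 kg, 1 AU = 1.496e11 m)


v = sqrt(GM/r) = sqrt(6.674e-11 * 9.945e+29 / 1.212e+12) = 7400.9452

7400.9452 m/s


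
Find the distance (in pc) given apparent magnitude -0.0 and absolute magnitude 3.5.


d = 10^((m - M + 5)/5) = 10^((-0.0 - 3.5 + 5)/5) = 1.9953

1.9953 pc


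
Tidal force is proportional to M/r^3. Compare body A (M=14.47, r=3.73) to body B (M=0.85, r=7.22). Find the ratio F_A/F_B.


Ratio = (M1/r1^3) / (M2/r2^3) = (14.47/3.73^3) / (0.85/7.22^3) = 123.4624

123.4624


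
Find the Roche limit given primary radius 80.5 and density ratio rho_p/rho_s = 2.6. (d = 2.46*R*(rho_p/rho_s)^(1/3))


d_Roche = 2.46 * 80.5 * 2.6^(1/3) = 272.3049

272.3049


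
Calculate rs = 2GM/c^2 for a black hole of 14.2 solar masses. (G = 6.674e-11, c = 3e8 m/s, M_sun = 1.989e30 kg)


M = 14.2 * 1.989e30 kg = 2.82438e+31 kg. rs = 2GM/c^2 = 2 * 6.674e-11 * 2.82438e+31 / (3e8)^2 = 41888.6936

41888.6936 m


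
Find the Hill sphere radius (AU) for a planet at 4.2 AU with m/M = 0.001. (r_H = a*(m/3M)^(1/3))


r_H = a * (m/3M)^(1/3) = 4.2 * (0.001/3)^(1/3) = 0.2912

0.2912 AU


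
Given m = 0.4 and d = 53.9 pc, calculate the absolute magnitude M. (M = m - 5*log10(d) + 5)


M = m - 5*log10(d) + 5 = 0.4 - 5*log10(53.9) + 5 = -3.2579

-3.2579


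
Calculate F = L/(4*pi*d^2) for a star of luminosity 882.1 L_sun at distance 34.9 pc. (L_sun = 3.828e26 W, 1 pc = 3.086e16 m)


F = L / (4*pi*d^2) = 3.377e+29 / (4*pi*(1.077e+18)^2) = 2.317e-08

2.317e-08 W/m^2


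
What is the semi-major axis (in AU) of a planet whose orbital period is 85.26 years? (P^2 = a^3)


a = P^(2/3) = 85.26^(2/3) = 19.3715

19.3715 AU


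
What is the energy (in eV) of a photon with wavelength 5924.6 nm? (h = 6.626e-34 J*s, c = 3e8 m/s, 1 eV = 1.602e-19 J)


E = hc/lambda = 6.626e-34 * 3e8 / 5.925e-06 = 3.355e-20 J = 0.2094 eV

0.2094 eV


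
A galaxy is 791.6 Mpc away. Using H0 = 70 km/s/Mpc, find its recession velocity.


v = H0 * d = 70 * 791.6 = 55412.0

55412.0 km/s


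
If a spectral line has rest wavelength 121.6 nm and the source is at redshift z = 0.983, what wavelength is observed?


lam_obs = lam_emit * (1 + z) = 121.6 * (1 + 0.983) = 241.1328

241.1328 nm


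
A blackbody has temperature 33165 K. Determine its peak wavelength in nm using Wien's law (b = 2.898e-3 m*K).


lam_max = b / T = 2.898e-3 / 33165 = 8.738e-08 m = 87.3813 nm

87.3813 nm


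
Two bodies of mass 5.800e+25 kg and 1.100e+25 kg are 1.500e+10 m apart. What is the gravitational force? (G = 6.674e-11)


F = G*m1*m2/r^2 = 6.674e-11 * 5.800e+25 * 1.100e+25 / (1.500e+10)^2 = 6.674e-11 * 6.380e+50 / 2.250e+20 = 1.892e+20

1.892e+20 N


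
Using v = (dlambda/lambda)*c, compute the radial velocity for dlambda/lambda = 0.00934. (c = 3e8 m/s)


v = (dlambda/lambda) * c = 0.00934 * 3e8 = 2.802e+06

2.802e+06 m/s


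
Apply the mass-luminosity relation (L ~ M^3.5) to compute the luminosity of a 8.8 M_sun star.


L/L_sun = (M/M_sun)^3.5 = 8.8^3.5 = 2021.5726

2021.5726 L_sun


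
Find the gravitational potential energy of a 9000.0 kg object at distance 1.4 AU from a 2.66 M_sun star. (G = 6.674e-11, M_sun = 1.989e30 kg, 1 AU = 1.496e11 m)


M = 2.66 * 1.989e30 kg = 5.29074e+30 kg; r = 1.4 AU * 1.496e11 m/AU = 2.0944e+11 m. U = -GM*m/r = -(6.674e-11 * 5.29074e+30 * 9000.0) / 2.0944e+11 = -1.517e+13

-1.517e+13 J


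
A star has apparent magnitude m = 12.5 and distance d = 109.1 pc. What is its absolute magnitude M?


M = m - 5*log10(d) + 5 = 12.5 - 5*log10(109.1) + 5 = 7.3109

7.3109


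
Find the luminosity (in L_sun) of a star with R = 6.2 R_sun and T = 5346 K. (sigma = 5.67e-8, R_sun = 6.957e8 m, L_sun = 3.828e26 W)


R = 6.2 * 6.957e8 m = 4.31334e+09 m. L = 4*pi*R^2*sigma*T^4 = 4*pi*(4.31334e+09)^2 * 5.67e-8 * 5346^4 = 1.08276978e+28 W. L/L_sun = 1.08276978e+28 / 3.828e26 = 28.2855

28.2855 L_sun


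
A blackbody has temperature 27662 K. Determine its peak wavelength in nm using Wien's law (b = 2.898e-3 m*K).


lam_max = b / T = 2.898e-3 / 27662 = 1.048e-07 m = 104.7647 nm

104.7647 nm


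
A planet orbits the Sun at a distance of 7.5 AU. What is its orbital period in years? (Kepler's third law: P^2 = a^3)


P = a^(3/2) = 7.5^1.5 = 20.5396

20.5396 years


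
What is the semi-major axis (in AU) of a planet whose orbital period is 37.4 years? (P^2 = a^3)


a = P^(2/3) = 37.4^(2/3) = 11.1836

11.1836 AU


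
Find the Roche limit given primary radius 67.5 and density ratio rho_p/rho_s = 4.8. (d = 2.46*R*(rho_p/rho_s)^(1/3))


d_Roche = 2.46 * 67.5 * 4.8^(1/3) = 280.104

280.104


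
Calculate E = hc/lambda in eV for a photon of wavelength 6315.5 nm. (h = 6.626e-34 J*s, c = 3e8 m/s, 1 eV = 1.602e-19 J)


E = hc/lambda = 6.626e-34 * 3e8 / 6.316e-06 = 3.147e-20 J = 0.1965 eV

0.1965 eV


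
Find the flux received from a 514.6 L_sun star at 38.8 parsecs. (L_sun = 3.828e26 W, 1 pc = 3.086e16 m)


F = L / (4*pi*d^2) = 1.970e+29 / (4*pi*(1.197e+18)^2) = 1.093e-08

1.093e-08 W/m^2


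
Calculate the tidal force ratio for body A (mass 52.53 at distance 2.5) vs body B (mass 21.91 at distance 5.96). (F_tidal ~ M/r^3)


Ratio = (M1/r1^3) / (M2/r2^3) = (52.53/2.5^3) / (21.91/5.96^3) = 32.4851

32.4851


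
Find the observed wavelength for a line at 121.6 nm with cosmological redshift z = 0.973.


lam_obs = lam_emit * (1 + z) = 121.6 * (1 + 0.973) = 239.9168

239.9168 nm


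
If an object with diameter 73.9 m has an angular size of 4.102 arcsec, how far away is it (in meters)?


D = size / theta_rad, theta_rad = 4.102 * pi/(180*3600) = 1.989e-05, D = 3.716e+06

3.716e+06 m


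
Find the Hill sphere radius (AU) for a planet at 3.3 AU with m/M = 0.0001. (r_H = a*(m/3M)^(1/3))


r_H = a * (m/3M)^(1/3) = 3.3 * (0.0001/3)^(1/3) = 0.1062

0.1062 AU


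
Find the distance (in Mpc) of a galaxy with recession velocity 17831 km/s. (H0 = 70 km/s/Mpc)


d = v / H0 = 17831 / 70 = 254.7286

254.7286 Mpc


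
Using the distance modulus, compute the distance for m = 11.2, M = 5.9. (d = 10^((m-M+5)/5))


d = 10^((m - M + 5)/5) = 10^((11.2 - 5.9 + 5)/5) = 114.8154

114.8154 pc


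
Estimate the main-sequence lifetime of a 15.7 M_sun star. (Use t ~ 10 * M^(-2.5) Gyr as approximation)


t = 10 * M^(-2.5) = 10 * 15.7^(-2.5) = 0.0102

0.0102 Gyr


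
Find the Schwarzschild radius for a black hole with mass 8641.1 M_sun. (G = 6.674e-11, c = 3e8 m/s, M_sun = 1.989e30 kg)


M = 8641.1 * 1.989e30 kg = 1.71871479e+34 kg. rs = 2GM/c^2 = 2 * 6.674e-11 * 1.71871479e+34 / (3e8)^2 = 2.549e+07

2.549e+07 m


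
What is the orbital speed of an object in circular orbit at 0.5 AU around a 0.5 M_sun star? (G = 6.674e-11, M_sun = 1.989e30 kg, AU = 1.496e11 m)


v = sqrt(GM/r) = sqrt(6.674e-11 * 9.945e+29 / 7.480e+10) = 29788.2298

29788.2298 m/s


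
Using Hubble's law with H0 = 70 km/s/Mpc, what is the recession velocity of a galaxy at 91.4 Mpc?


v = H0 * d = 70 * 91.4 = 6398.0

6398.0 km/s


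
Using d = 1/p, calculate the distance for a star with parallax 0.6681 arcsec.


d = 1/p = 1/0.6681 = 1.4968

1.4968 pc


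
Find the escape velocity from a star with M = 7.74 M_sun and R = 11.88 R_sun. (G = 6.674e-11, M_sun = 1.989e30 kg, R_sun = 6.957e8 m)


M = 7.74 * 1.989e30 kg = 1.539486e+31 kg; R = 11.88 * 6.957e8 m = 8.264916e+09 m. v_esc = sqrt(2GM/R) = sqrt(2 * 6.674e-11 * 1.539486e+31 / 8.264916e+09) = 498628.0995

498628.0995 m/s


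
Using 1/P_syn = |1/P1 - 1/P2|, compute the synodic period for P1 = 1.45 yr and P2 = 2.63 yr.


1/P_syn = |1/P1 - 1/P2| = |1/1.45 - 1/2.63| => P_syn = 3.2318

3.2318 years


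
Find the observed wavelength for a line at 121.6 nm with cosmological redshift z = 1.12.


lam_obs = lam_emit * (1 + z) = 121.6 * (1 + 1.12) = 257.792

257.792 nm


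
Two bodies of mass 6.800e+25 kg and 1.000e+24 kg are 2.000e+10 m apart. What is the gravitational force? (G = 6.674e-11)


F = G*m1*m2/r^2 = 6.674e-11 * 6.800e+25 * 1.000e+24 / (2.000e+10)^2 = 6.674e-11 * 6.800e+49 / 4.000e+20 = 1.135e+19

1.135e+19 N


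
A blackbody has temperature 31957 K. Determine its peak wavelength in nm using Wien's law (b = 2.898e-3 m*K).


lam_max = b / T = 2.898e-3 / 31957 = 9.068e-08 m = 90.6844 nm

90.6844 nm


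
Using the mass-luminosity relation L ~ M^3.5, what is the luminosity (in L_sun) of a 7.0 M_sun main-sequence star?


L/L_sun = (M/M_sun)^3.5 = 7.0^3.5 = 907.4927

907.4927 L_sun


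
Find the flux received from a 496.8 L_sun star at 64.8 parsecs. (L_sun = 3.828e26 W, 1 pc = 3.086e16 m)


F = L / (4*pi*d^2) = 1.902e+29 / (4*pi*(2.000e+18)^2) = 3.784e-09

3.784e-09 W/m^2


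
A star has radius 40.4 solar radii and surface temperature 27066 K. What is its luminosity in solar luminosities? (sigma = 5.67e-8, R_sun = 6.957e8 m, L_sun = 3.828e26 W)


R = 40.4 * 6.957e8 m = 2.810628e+10 m. L = 4*pi*R^2*sigma*T^4 = 4*pi*(2.810628e+10)^2 * 5.67e-8 * 27066^4 = 3.020619139e+32 W. L/L_sun = 3.020619139e+32 / 3.828e26 = 789085.4595

789085.4595 L_sun


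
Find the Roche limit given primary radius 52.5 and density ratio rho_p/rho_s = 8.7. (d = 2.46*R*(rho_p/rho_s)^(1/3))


d_Roche = 2.46 * 52.5 * 8.7^(1/3) = 265.6241

265.6241


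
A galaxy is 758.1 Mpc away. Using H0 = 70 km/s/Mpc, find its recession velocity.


v = H0 * d = 70 * 758.1 = 53067.0

53067.0 km/s


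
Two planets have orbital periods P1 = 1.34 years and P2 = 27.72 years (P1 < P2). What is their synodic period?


1/P_syn = |1/P1 - 1/P2| = |1/1.34 - 1/27.72| => P_syn = 1.4081

1.4081 years


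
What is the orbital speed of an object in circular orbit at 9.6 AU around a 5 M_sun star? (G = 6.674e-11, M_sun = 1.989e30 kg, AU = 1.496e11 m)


v = sqrt(GM/r) = sqrt(6.674e-11 * 9.945e+30 / 1.436e+12) = 21497.8031

21497.8031 m/s


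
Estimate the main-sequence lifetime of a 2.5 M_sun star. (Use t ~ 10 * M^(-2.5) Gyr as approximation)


t = 10 * M^(-2.5) = 10 * 2.5^(-2.5) = 1.0119

1.0119 Gyr


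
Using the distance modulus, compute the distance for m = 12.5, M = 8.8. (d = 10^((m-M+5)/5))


d = 10^((m - M + 5)/5) = 10^((12.5 - 8.8 + 5)/5) = 54.9541

54.9541 pc


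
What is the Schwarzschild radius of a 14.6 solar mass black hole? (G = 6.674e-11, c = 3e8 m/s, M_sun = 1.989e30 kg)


M = 14.6 * 1.989e30 kg = 2.90394e+31 kg. rs = 2GM/c^2 = 2 * 6.674e-11 * 2.90394e+31 / (3e8)^2 = 43068.6568

43068.6568 m


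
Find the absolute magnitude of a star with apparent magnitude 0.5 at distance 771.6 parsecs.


M = m - 5*log10(d) + 5 = 0.5 - 5*log10(771.6) + 5 = -8.937

-8.937


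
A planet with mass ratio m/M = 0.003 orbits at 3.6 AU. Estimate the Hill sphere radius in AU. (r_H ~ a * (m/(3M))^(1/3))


r_H = a * (m/3M)^(1/3) = 3.6 * (0.003/3)^(1/3) = 0.36

0.36 AU


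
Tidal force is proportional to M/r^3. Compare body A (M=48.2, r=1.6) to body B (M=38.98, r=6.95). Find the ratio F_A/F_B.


Ratio = (M1/r1^3) / (M2/r2^3) = (48.2/1.6^3) / (38.98/6.95^3) = 101.3444

101.3444


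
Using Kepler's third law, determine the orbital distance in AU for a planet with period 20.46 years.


a = P^(2/3) = 20.46^(2/3) = 7.4806

7.4806 AU


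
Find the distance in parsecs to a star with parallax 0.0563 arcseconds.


d = 1/p = 1/0.0563 = 17.762

17.762 pc


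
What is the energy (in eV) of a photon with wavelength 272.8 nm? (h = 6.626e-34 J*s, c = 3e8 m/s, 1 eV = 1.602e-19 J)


E = hc/lambda = 6.626e-34 * 3e8 / 2.728e-07 = 7.287e-19 J = 4.5485 eV

4.5485 eV


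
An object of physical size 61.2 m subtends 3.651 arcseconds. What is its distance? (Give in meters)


D = size / theta_rad, theta_rad = 3.651 * pi/(180*3600) = 1.770e-05, D = 3.458e+06

3.458e+06 m


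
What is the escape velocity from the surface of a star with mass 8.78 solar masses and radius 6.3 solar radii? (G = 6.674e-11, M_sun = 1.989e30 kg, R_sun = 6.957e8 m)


M = 8.78 * 1.989e30 kg = 1.746342e+31 kg; R = 6.3 * 6.957e8 m = 4.38291e+09 m. v_esc = sqrt(2GM/R) = sqrt(2 * 6.674e-11 * 1.746342e+31 / 4.38291e+09) = 729275.2454

729275.2454 m/s


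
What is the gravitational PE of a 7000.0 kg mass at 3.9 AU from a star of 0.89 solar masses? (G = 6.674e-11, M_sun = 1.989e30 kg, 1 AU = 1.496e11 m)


M = 0.89 * 1.989e30 kg = 1.77021e+30 kg; r = 3.9 AU * 1.496e11 m/AU = 5.8344e+11 m. U = -GM*m/r = -(6.674e-11 * 1.77021e+30 * 7000.0) / 5.8344e+11 = -1.417e+12

-1.417e+12 J


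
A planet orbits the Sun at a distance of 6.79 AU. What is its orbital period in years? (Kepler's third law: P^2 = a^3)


P = a^(3/2) = 6.79^1.5 = 17.6931

17.6931 years


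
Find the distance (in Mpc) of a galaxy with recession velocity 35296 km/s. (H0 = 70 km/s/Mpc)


d = v / H0 = 35296 / 70 = 504.2286

504.2286 Mpc


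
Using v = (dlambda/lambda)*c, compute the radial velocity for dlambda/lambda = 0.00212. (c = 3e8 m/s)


v = (dlambda/lambda) * c = 0.00212 * 3e8 = 636000.0

636000.0 m/s


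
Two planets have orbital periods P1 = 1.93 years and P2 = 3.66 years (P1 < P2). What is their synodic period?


1/P_syn = |1/P1 - 1/P2| = |1/1.93 - 1/3.66| => P_syn = 4.0831

4.0831 years


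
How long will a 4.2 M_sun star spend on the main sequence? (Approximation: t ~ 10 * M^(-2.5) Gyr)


t = 10 * M^(-2.5) = 10 * 4.2^(-2.5) = 0.2766

0.2766 Gyr


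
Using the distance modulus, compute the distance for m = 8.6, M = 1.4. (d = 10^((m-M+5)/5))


d = 10^((m - M + 5)/5) = 10^((8.6 - 1.4 + 5)/5) = 275.4229

275.4229 pc


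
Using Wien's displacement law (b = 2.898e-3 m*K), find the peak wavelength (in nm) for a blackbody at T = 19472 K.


lam_max = b / T = 2.898e-3 / 19472 = 1.488e-07 m = 148.8291 nm

148.8291 nm


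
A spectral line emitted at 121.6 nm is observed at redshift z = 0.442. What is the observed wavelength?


lam_obs = lam_emit * (1 + z) = 121.6 * (1 + 0.442) = 175.3472

175.3472 nm


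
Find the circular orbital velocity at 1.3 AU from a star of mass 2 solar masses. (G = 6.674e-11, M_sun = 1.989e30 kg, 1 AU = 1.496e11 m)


v = sqrt(GM/r) = sqrt(6.674e-11 * 3.978e+30 / 1.945e+11) = 36947.7518

36947.7518 m/s


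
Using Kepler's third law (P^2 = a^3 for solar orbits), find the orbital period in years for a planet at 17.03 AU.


P = a^(3/2) = 17.03^1.5 = 70.2784

70.2784 years


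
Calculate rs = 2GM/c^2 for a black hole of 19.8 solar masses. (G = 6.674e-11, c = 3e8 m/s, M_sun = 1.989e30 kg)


M = 19.8 * 1.989e30 kg = 3.93822e+31 kg. rs = 2GM/c^2 = 2 * 6.674e-11 * 3.93822e+31 / (3e8)^2 = 58408.1784

58408.1784 m


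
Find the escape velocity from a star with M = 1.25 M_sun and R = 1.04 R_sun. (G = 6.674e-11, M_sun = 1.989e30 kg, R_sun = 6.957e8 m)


M = 1.25 * 1.989e30 kg = 2.48625e+30 kg; R = 1.04 * 6.957e8 m = 7.23528e+08 m. v_esc = sqrt(2GM/R) = sqrt(2 * 6.674e-11 * 2.48625e+30 / 7.23528e+08) = 677255.9446

677255.9446 m/s


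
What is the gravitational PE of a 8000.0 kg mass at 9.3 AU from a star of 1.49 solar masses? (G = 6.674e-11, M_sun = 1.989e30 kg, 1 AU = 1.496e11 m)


M = 1.49 * 1.989e30 kg = 2.96361e+30 kg; r = 9.3 AU * 1.496e11 m/AU = 1.39128e+12 m. U = -GM*m/r = -(6.674e-11 * 2.96361e+30 * 8000.0) / 1.39128e+12 = -1.137e+12

-1.137e+12 J


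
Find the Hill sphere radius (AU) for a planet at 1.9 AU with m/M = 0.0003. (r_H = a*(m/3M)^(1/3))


r_H = a * (m/3M)^(1/3) = 1.9 * (0.0003/3)^(1/3) = 0.0882

0.0882 AU


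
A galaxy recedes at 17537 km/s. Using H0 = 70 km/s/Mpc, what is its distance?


d = v / H0 = 17537 / 70 = 250.5286

250.5286 Mpc


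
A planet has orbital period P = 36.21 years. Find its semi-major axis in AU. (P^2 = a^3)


a = P^(2/3) = 36.21^(2/3) = 10.9451

10.9451 AU


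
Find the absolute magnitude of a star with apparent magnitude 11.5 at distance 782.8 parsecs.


M = m - 5*log10(d) + 5 = 11.5 - 5*log10(782.8) + 5 = 2.0317

2.0317


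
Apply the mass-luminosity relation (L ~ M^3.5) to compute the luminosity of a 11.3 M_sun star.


L/L_sun = (M/M_sun)^3.5 = 11.3^3.5 = 4850.3665

4850.3665 L_sun


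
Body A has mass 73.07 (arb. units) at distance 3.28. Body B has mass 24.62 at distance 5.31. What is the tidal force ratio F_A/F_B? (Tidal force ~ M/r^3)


Ratio = (M1/r1^3) / (M2/r2^3) = (73.07/3.28^3) / (24.62/5.31^3) = 12.5925

12.5925


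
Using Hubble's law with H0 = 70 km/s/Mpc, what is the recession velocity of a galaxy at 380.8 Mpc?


v = H0 * d = 70 * 380.8 = 26656.0

26656.0 km/s


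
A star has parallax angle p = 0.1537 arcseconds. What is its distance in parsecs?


d = 1/p = 1/0.1537 = 6.5062

6.5062 pc


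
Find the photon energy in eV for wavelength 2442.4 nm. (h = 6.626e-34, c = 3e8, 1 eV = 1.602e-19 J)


E = hc/lambda = 6.626e-34 * 3e8 / 2.442e-06 = 8.139e-20 J = 0.508 eV

0.508 eV


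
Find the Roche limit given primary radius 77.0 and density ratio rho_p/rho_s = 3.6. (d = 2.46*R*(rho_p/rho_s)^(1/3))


d_Roche = 2.46 * 77.0 * 3.6^(1/3) = 290.3087

290.3087


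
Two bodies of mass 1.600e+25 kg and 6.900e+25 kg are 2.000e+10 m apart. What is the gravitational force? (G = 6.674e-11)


F = G*m1*m2/r^2 = 6.674e-11 * 1.600e+25 * 6.900e+25 / (2.000e+10)^2 = 6.674e-11 * 1.104e+51 / 4.000e+20 = 1.842e+20

1.842e+20 N


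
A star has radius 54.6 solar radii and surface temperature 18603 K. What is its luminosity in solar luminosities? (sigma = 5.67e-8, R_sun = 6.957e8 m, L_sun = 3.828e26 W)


R = 54.6 * 6.957e8 m = 3.798522e+10 m. L = 4*pi*R^2*sigma*T^4 = 4*pi*(3.798522e+10)^2 * 5.67e-8 * 18603^4 = 1.231272442e+32 W. L/L_sun = 1.231272442e+32 / 3.828e26 = 321649.0183

321649.0183 L_sun


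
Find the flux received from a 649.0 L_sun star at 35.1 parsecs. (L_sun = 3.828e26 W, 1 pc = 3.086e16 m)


F = L / (4*pi*d^2) = 2.484e+29 / (4*pi*(1.083e+18)^2) = 1.685e-08

1.685e-08 W/m^2


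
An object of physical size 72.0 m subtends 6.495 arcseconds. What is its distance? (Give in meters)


D = size / theta_rad, theta_rad = 6.495 * pi/(180*3600) = 3.149e-05, D = 2.287e+06

2.287e+06 m


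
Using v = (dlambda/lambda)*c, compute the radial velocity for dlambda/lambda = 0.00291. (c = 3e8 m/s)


v = (dlambda/lambda) * c = 0.00291 * 3e8 = 873000.0

873000.0 m/s


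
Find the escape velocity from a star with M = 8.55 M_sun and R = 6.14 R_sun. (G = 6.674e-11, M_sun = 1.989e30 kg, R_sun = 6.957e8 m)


M = 8.55 * 1.989e30 kg = 1.700595e+31 kg; R = 6.14 * 6.957e8 m = 4.271598e+09 m. v_esc = sqrt(2GM/R) = sqrt(2 * 6.674e-11 * 1.700595e+31 / 4.271598e+09) = 728976.2188

728976.2188 m/s


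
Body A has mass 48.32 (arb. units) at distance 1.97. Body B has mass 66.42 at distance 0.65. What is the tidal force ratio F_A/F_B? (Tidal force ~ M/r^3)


Ratio = (M1/r1^3) / (M2/r2^3) = (48.32/1.97^3) / (66.42/0.65^3) = 0.0261

0.0261


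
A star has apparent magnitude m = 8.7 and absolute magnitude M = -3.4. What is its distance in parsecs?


d = 10^((m - M + 5)/5) = 10^((8.7 - -3.4 + 5)/5) = 2630.268

2630.268 pc


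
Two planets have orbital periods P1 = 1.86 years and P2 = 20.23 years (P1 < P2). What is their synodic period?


1/P_syn = |1/P1 - 1/P2| = |1/1.86 - 1/20.23| => P_syn = 2.0483

2.0483 years


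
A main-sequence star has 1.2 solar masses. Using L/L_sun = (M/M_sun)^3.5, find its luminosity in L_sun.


L/L_sun = (M/M_sun)^3.5 = 1.2^3.5 = 1.8929

1.8929 L_sun


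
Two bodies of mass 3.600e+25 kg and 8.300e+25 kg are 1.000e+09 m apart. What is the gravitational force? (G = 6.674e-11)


F = G*m1*m2/r^2 = 6.674e-11 * 3.600e+25 * 8.300e+25 / (1.000e+09)^2 = 6.674e-11 * 2.988e+51 / 1.000e+18 = 1.994e+23

1.994e+23 N


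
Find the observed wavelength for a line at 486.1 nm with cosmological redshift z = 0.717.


lam_obs = lam_emit * (1 + z) = 486.1 * (1 + 0.717) = 834.6337

834.6337 nm


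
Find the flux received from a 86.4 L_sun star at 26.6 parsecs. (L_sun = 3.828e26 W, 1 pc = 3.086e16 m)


F = L / (4*pi*d^2) = 3.307e+28 / (4*pi*(8.209e+17)^2) = 3.906e-09

3.906e-09 W/m^2


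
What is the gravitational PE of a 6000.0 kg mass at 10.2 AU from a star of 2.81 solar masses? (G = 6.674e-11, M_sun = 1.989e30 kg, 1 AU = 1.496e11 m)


M = 2.81 * 1.989e30 kg = 5.58909e+30 kg; r = 10.2 AU * 1.496e11 m/AU = 1.52592e+12 m. U = -GM*m/r = -(6.674e-11 * 5.58909e+30 * 6000.0) / 1.52592e+12 = -1.467e+12

-1.467e+12 J


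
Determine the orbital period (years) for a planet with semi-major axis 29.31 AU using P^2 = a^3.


P = a^(3/2) = 29.31^1.5 = 158.6806

158.6806 years


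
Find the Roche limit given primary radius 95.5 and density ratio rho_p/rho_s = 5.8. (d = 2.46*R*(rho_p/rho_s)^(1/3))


d_Roche = 2.46 * 95.5 * 5.8^(1/3) = 422.0991

422.0991


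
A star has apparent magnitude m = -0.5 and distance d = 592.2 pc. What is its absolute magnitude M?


M = m - 5*log10(d) + 5 = -0.5 - 5*log10(592.2) + 5 = -9.3623

-9.3623


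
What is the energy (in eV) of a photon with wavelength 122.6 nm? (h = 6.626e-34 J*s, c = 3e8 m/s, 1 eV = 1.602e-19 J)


E = hc/lambda = 6.626e-34 * 3e8 / 1.226e-07 = 1.621e-18 J = 10.1209 eV

10.1209 eV


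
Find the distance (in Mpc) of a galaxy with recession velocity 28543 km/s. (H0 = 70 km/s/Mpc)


d = v / H0 = 28543 / 70 = 407.7571

407.7571 Mpc


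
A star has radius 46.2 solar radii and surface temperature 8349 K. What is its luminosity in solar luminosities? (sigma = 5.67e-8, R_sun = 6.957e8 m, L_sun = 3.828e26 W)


R = 46.2 * 6.957e8 m = 3.214134e+10 m. L = 4*pi*R^2*sigma*T^4 = 4*pi*(3.214134e+10)^2 * 5.67e-8 * 8349^4 = 3.576504081e+30 W. L/L_sun = 3.576504081e+30 / 3.828e26 = 9343.0096

9343.0096 L_sun


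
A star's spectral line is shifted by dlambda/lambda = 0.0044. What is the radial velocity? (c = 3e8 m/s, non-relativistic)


v = (dlambda/lambda) * c = 0.0044 * 3e8 = 1.320e+06

1.320e+06 m/s


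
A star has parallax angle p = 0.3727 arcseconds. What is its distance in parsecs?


d = 1/p = 1/0.3727 = 2.6831

2.6831 pc


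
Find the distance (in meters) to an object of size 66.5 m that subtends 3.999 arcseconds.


D = size / theta_rad, theta_rad = 3.999 * pi/(180*3600) = 1.939e-05, D = 3.430e+06

3.430e+06 m


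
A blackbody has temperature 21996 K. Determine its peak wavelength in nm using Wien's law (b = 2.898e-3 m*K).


lam_max = b / T = 2.898e-3 / 21996 = 1.318e-07 m = 131.7512 nm

131.7512 nm


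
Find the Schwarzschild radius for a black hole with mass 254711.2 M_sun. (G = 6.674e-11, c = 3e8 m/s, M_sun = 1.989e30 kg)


M = 254711.2 * 1.989e30 kg = 5.066205768e+35 kg. rs = 2GM/c^2 = 2 * 6.674e-11 * 5.066205768e+35 / (3e8)^2 = 7.514e+08

7.514e+08 m


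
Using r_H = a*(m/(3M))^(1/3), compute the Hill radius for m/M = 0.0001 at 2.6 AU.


r_H = a * (m/3M)^(1/3) = 2.6 * (0.0001/3)^(1/3) = 0.0837

0.0837 AU


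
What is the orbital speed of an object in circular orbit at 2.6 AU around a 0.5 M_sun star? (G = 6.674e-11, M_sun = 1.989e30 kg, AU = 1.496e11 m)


v = sqrt(GM/r) = sqrt(6.674e-11 * 9.945e+29 / 3.890e+11) = 13063.0029

13063.0029 m/s


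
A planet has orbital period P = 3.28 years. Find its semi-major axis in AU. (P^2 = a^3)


a = P^(2/3) = 3.28^(2/3) = 2.2076

2.2076 AU
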